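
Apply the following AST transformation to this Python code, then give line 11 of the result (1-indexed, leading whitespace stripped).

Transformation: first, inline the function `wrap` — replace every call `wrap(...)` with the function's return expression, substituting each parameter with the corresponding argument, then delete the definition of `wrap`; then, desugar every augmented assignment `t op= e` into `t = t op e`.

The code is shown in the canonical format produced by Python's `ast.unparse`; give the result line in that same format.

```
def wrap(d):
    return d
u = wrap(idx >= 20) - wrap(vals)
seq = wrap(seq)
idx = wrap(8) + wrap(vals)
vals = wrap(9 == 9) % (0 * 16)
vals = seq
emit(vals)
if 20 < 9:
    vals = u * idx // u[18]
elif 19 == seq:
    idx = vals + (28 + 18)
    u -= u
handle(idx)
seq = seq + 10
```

Transformed code:
u = (idx >= 20) - vals
seq = seq
idx = 8 + vals
vals = (9 == 9) % (0 * 16)
vals = seq
emit(vals)
if 20 < 9:
    vals = u * idx // u[18]
elif 19 == seq:
    idx = vals + (28 + 18)
    u = u - u
handle(idx)
seq = seq + 10

u = u - u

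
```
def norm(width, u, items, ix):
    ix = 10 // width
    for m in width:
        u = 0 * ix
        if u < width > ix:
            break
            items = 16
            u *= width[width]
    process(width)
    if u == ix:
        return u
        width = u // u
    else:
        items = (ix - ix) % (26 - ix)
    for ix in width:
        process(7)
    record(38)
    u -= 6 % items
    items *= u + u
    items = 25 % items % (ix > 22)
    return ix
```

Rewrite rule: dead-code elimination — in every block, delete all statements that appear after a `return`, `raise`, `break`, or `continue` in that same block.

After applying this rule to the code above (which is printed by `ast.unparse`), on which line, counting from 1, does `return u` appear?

9

Transformed code:
def norm(width, u, items, ix):
    ix = 10 // width
    for m in width:
        u = 0 * ix
        if u < width > ix:
            break
    process(width)
    if u == ix:
        return u
    else:
        items = (ix - ix) % (26 - ix)
    for ix in width:
        process(7)
    record(38)
    u -= 6 % items
    items *= u + u
    items = 25 % items % (ix > 22)
    return ix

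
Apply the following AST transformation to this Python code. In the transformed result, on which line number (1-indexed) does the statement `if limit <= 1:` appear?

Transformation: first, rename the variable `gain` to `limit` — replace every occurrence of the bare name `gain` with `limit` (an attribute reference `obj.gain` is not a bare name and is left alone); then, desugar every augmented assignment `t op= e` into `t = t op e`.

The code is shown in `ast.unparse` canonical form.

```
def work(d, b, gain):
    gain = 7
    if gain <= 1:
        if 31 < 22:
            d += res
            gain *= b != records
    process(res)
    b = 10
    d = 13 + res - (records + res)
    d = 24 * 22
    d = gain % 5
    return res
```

Transformed code:
def work(d, b, limit):
    limit = 7
    if limit <= 1:
        if 31 < 22:
            d = d + res
            limit = limit * (b != records)
    process(res)
    b = 10
    d = 13 + res - (records + res)
    d = 24 * 22
    d = limit % 5
    return res

3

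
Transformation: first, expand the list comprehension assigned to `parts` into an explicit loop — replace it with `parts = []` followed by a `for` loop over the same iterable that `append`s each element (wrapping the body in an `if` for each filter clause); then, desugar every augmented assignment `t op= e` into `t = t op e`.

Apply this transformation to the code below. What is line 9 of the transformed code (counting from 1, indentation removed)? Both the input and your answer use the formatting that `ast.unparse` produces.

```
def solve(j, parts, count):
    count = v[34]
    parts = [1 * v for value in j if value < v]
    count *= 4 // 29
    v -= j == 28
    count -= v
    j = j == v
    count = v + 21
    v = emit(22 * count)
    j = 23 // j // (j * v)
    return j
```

Transformed code:
def solve(j, parts, count):
    count = v[34]
    parts = []
    for value in j:
        if value < v:
            parts.append(1 * v)
    count = count * (4 // 29)
    v = v - (j == 28)
    count = count - v
    j = j == v
    count = v + 21
    v = emit(22 * count)
    j = 23 // j // (j * v)
    return j

count = count - v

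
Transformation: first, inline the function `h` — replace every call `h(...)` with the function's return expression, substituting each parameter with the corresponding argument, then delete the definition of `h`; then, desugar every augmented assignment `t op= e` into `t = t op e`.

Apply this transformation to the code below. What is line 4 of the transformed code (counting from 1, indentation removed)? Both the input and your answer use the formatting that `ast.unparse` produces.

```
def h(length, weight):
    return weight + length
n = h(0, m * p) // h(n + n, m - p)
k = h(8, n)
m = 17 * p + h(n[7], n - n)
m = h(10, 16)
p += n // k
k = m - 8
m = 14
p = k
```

m = 16 + 10

Transformed code:
n = (m * p + 0) // (m - p + (n + n))
k = n + 8
m = 17 * p + (n - n + n[7])
m = 16 + 10
p = p + n // k
k = m - 8
m = 14
p = k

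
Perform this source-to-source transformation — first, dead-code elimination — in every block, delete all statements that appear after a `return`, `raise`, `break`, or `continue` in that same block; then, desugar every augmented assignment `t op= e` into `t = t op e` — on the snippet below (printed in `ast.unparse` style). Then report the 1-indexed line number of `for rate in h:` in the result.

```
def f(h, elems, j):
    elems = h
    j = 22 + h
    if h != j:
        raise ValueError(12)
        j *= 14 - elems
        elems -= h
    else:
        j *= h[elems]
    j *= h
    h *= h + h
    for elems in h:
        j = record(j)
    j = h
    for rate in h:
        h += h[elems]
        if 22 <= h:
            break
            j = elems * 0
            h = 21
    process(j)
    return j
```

Transformed code:
def f(h, elems, j):
    elems = h
    j = 22 + h
    if h != j:
        raise ValueError(12)
    else:
        j = j * h[elems]
    j = j * h
    h = h * (h + h)
    for elems in h:
        j = record(j)
    j = h
    for rate in h:
        h = h + h[elems]
        if 22 <= h:
            break
    process(j)
    return j

13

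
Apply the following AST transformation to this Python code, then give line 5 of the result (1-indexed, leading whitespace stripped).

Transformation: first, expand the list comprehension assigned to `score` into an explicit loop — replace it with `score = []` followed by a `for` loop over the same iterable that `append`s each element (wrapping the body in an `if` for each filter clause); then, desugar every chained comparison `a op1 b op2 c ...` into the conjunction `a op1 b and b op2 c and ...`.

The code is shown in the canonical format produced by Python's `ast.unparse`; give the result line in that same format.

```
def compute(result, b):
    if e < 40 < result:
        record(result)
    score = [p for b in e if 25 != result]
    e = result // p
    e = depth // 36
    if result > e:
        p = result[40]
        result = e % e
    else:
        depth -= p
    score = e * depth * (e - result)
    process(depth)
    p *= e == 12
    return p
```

for b in e:

Transformed code:
def compute(result, b):
    if e < 40 and 40 < result:
        record(result)
    score = []
    for b in e:
        if 25 != result:
            score.append(p)
    e = result // p
    e = depth // 36
    if result > e:
        p = result[40]
        result = e % e
    else:
        depth -= p
    score = e * depth * (e - result)
    process(depth)
    p *= e == 12
    return p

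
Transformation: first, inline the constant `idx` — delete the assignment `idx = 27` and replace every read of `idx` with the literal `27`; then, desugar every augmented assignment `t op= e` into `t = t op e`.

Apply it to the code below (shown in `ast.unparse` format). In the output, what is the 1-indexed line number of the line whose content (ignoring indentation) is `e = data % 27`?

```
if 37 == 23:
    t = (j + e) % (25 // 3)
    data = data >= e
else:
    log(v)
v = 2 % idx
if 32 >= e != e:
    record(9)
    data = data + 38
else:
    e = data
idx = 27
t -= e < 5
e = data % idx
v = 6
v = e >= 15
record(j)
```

Transformed code:
if 37 == 23:
    t = (j + e) % (25 // 3)
    data = data >= e
else:
    log(v)
v = 2 % 27
if 32 >= e != e:
    record(9)
    data = data + 38
else:
    e = data
t = t - (e < 5)
e = data % 27
v = 6
v = e >= 15
record(j)

13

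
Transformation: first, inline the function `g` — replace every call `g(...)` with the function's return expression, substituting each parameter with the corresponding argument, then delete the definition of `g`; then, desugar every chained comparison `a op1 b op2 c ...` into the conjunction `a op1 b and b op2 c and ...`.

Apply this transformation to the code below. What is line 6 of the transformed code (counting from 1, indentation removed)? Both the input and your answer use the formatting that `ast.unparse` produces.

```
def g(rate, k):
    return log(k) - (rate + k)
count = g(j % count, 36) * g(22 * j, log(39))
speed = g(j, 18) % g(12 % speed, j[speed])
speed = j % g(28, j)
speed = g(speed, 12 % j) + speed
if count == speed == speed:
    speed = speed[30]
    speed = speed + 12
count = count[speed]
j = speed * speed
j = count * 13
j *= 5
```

Transformed code:
count = (log(36) - (j % count + 36)) * (log(log(39)) - (22 * j + log(39)))
speed = (log(18) - (j + 18)) % (log(j[speed]) - (12 % speed + j[speed]))
speed = j % (log(j) - (28 + j))
speed = log(12 % j) - (speed + 12 % j) + speed
if count == speed and speed == speed:
    speed = speed[30]
    speed = speed + 12
count = count[speed]
j = speed * speed
j = count * 13
j *= 5

speed = speed[30]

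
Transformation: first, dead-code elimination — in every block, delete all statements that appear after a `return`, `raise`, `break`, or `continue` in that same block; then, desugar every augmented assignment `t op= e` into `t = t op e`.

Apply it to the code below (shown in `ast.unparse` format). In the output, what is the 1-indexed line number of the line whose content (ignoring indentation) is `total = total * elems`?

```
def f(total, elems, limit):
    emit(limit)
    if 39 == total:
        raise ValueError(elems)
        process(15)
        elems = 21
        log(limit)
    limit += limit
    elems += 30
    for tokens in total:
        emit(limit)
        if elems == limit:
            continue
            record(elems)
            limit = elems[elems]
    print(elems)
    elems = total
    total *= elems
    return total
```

Transformed code:
def f(total, elems, limit):
    emit(limit)
    if 39 == total:
        raise ValueError(elems)
    limit = limit + limit
    elems = elems + 30
    for tokens in total:
        emit(limit)
        if elems == limit:
            continue
    print(elems)
    elems = total
    total = total * elems
    return total

13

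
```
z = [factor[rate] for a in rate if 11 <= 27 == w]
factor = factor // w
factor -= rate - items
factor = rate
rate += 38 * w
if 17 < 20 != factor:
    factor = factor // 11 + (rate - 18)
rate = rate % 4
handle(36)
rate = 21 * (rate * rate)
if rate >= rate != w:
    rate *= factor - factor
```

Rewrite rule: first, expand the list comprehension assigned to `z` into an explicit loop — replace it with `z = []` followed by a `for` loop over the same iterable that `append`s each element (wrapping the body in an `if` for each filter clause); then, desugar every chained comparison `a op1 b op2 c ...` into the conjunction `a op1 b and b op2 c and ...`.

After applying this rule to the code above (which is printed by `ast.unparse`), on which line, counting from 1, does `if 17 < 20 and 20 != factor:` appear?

9

Transformed code:
z = []
for a in rate:
    if 11 <= 27 and 27 == w:
        z.append(factor[rate])
factor = factor // w
factor -= rate - items
factor = rate
rate += 38 * w
if 17 < 20 and 20 != factor:
    factor = factor // 11 + (rate - 18)
rate = rate % 4
handle(36)
rate = 21 * (rate * rate)
if rate >= rate and rate != w:
    rate *= factor - factor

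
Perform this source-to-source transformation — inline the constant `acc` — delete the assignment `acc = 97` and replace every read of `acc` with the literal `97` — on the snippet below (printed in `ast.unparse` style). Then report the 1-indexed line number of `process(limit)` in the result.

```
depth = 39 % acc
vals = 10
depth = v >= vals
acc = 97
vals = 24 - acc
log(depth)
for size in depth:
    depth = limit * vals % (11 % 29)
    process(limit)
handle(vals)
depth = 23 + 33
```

Transformed code:
depth = 39 % 97
vals = 10
depth = v >= vals
vals = 24 - 97
log(depth)
for size in depth:
    depth = limit * vals % (11 % 29)
    process(limit)
handle(vals)
depth = 23 + 33

8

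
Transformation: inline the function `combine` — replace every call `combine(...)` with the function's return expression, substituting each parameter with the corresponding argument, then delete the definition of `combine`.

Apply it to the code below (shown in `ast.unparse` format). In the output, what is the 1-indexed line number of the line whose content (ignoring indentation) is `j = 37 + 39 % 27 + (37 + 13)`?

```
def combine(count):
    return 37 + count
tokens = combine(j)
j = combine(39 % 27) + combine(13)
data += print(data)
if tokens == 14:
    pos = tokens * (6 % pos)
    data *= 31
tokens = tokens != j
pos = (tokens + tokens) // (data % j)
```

Transformed code:
tokens = 37 + j
j = 37 + 39 % 27 + (37 + 13)
data += print(data)
if tokens == 14:
    pos = tokens * (6 % pos)
    data *= 31
tokens = tokens != j
pos = (tokens + tokens) // (data % j)

2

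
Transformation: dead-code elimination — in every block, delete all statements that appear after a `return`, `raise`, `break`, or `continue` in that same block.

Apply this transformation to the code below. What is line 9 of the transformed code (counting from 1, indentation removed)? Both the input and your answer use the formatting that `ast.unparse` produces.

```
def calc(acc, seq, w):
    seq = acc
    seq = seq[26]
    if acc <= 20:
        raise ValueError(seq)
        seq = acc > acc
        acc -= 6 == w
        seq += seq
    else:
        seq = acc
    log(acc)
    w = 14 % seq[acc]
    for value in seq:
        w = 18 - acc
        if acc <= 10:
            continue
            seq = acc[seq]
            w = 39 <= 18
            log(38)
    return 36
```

w = 14 % seq[acc]

Transformed code:
def calc(acc, seq, w):
    seq = acc
    seq = seq[26]
    if acc <= 20:
        raise ValueError(seq)
    else:
        seq = acc
    log(acc)
    w = 14 % seq[acc]
    for value in seq:
        w = 18 - acc
        if acc <= 10:
            continue
    return 36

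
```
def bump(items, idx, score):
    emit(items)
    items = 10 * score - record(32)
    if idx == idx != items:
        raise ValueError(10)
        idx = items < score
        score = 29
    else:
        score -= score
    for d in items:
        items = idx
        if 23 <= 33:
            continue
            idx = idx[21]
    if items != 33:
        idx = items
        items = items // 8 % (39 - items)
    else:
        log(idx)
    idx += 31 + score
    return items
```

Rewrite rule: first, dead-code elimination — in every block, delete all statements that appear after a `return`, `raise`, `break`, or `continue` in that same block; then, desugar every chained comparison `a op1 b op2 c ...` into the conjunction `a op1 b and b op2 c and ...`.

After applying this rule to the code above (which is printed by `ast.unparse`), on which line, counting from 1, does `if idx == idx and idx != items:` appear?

4

Transformed code:
def bump(items, idx, score):
    emit(items)
    items = 10 * score - record(32)
    if idx == idx and idx != items:
        raise ValueError(10)
    else:
        score -= score
    for d in items:
        items = idx
        if 23 <= 33:
            continue
    if items != 33:
        idx = items
        items = items // 8 % (39 - items)
    else:
        log(idx)
    idx += 31 + score
    return items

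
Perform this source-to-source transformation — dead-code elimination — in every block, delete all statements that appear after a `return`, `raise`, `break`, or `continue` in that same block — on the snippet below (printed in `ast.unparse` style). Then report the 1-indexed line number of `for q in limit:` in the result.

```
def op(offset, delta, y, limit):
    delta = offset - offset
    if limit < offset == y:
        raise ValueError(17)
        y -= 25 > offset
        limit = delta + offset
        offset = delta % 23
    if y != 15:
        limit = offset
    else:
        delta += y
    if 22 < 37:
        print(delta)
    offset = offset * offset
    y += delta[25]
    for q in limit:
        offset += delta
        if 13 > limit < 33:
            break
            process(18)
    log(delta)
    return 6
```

Transformed code:
def op(offset, delta, y, limit):
    delta = offset - offset
    if limit < offset == y:
        raise ValueError(17)
    if y != 15:
        limit = offset
    else:
        delta += y
    if 22 < 37:
        print(delta)
    offset = offset * offset
    y += delta[25]
    for q in limit:
        offset += delta
        if 13 > limit < 33:
            break
    log(delta)
    return 6

13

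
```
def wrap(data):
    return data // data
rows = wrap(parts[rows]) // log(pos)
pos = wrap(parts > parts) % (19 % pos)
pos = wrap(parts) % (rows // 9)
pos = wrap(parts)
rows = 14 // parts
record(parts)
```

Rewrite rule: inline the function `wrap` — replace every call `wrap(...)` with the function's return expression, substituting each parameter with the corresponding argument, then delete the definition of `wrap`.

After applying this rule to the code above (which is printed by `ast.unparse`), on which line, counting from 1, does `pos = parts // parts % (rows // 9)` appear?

Transformed code:
rows = parts[rows] // parts[rows] // log(pos)
pos = (parts > parts) // (parts > parts) % (19 % pos)
pos = parts // parts % (rows // 9)
pos = parts // parts
rows = 14 // parts
record(parts)

3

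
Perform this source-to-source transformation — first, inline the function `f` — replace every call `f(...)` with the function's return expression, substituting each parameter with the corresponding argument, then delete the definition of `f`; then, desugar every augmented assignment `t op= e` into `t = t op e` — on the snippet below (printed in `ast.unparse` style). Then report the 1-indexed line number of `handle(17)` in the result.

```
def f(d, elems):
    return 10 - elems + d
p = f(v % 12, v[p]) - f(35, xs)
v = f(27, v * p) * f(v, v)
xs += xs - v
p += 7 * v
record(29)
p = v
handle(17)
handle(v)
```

7

Transformed code:
p = 10 - v[p] + v % 12 - (10 - xs + 35)
v = (10 - v * p + 27) * (10 - v + v)
xs = xs + (xs - v)
p = p + 7 * v
record(29)
p = v
handle(17)
handle(v)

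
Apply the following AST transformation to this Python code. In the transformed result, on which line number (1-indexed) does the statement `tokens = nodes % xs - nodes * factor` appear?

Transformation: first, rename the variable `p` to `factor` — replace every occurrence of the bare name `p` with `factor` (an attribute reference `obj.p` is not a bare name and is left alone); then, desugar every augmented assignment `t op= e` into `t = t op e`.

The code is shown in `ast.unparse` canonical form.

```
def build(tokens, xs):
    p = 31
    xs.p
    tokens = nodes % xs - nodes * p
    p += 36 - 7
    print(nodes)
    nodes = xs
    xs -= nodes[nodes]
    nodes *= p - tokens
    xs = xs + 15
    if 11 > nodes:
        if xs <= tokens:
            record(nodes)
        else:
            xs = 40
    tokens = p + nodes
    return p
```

Transformed code:
def build(tokens, xs):
    factor = 31
    xs.p
    tokens = nodes % xs - nodes * factor
    factor = factor + (36 - 7)
    print(nodes)
    nodes = xs
    xs = xs - nodes[nodes]
    nodes = nodes * (factor - tokens)
    xs = xs + 15
    if 11 > nodes:
        if xs <= tokens:
            record(nodes)
        else:
            xs = 40
    tokens = factor + nodes
    return factor

4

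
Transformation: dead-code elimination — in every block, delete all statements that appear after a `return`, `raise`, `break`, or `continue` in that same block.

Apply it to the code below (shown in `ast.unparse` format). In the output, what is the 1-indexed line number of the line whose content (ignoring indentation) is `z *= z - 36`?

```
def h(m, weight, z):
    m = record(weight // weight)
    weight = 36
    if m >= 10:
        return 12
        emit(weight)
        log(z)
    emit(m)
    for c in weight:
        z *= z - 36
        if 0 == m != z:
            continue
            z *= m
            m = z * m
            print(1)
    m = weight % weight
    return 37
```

Transformed code:
def h(m, weight, z):
    m = record(weight // weight)
    weight = 36
    if m >= 10:
        return 12
    emit(m)
    for c in weight:
        z *= z - 36
        if 0 == m != z:
            continue
    m = weight % weight
    return 37

8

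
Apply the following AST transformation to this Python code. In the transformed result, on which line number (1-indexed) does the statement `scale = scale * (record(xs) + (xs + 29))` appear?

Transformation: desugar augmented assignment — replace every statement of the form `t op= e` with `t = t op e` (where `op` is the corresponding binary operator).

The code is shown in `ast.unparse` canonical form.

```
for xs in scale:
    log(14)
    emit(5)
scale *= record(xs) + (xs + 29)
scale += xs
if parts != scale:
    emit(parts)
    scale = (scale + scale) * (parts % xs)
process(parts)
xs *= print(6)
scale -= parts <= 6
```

4

Transformed code:
for xs in scale:
    log(14)
    emit(5)
scale = scale * (record(xs) + (xs + 29))
scale = scale + xs
if parts != scale:
    emit(parts)
    scale = (scale + scale) * (parts % xs)
process(parts)
xs = xs * print(6)
scale = scale - (parts <= 6)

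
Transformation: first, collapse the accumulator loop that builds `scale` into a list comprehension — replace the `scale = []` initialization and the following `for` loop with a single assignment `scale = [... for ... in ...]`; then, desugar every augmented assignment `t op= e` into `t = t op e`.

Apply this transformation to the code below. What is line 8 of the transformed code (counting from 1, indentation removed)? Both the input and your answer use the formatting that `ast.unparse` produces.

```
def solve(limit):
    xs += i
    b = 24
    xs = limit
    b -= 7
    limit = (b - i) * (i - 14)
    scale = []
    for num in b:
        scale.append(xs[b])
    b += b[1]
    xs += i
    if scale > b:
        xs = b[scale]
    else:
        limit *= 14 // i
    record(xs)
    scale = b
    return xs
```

Transformed code:
def solve(limit):
    xs = xs + i
    b = 24
    xs = limit
    b = b - 7
    limit = (b - i) * (i - 14)
    scale = [xs[b] for num in b]
    b = b + b[1]
    xs = xs + i
    if scale > b:
        xs = b[scale]
    else:
        limit = limit * (14 // i)
    record(xs)
    scale = b
    return xs

b = b + b[1]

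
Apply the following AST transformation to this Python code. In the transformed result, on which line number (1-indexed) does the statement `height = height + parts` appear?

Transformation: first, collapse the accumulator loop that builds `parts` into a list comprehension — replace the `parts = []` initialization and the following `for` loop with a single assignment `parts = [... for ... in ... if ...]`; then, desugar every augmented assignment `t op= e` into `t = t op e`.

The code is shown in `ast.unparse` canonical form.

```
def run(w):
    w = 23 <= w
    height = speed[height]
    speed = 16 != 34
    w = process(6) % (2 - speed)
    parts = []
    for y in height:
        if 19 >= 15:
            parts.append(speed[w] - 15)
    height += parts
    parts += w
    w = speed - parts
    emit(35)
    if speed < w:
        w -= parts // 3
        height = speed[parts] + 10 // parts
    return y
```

Transformed code:
def run(w):
    w = 23 <= w
    height = speed[height]
    speed = 16 != 34
    w = process(6) % (2 - speed)
    parts = [speed[w] - 15 for y in height if 19 >= 15]
    height = height + parts
    parts = parts + w
    w = speed - parts
    emit(35)
    if speed < w:
        w = w - parts // 3
        height = speed[parts] + 10 // parts
    return y

7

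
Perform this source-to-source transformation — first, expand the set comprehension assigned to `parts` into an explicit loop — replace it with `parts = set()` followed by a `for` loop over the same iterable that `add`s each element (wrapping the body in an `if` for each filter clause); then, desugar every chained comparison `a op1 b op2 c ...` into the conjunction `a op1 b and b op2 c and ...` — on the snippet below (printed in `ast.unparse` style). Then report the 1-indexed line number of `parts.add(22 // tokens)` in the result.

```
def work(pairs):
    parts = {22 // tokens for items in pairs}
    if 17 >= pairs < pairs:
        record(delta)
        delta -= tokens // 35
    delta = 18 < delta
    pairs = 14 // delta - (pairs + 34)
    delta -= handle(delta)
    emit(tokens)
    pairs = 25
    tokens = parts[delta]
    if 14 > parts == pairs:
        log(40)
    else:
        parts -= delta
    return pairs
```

Transformed code:
def work(pairs):
    parts = set()
    for items in pairs:
        parts.add(22 // tokens)
    if 17 >= pairs and pairs < pairs:
        record(delta)
        delta -= tokens // 35
    delta = 18 < delta
    pairs = 14 // delta - (pairs + 34)
    delta -= handle(delta)
    emit(tokens)
    pairs = 25
    tokens = parts[delta]
    if 14 > parts and parts == pairs:
        log(40)
    else:
        parts -= delta
    return pairs

4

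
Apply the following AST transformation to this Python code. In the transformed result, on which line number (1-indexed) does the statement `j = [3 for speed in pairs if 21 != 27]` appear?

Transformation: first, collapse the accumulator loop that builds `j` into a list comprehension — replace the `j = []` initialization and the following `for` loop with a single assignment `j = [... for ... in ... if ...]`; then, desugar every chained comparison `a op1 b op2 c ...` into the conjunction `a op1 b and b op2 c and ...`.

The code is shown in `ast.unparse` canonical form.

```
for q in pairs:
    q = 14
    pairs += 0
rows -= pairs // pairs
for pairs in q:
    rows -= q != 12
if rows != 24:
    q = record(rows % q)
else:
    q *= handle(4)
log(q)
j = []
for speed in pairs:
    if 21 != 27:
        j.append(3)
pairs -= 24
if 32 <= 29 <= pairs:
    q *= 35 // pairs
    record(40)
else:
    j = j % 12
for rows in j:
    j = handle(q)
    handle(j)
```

Transformed code:
for q in pairs:
    q = 14
    pairs += 0
rows -= pairs // pairs
for pairs in q:
    rows -= q != 12
if rows != 24:
    q = record(rows % q)
else:
    q *= handle(4)
log(q)
j = [3 for speed in pairs if 21 != 27]
pairs -= 24
if 32 <= 29 and 29 <= pairs:
    q *= 35 // pairs
    record(40)
else:
    j = j % 12
for rows in j:
    j = handle(q)
    handle(j)

12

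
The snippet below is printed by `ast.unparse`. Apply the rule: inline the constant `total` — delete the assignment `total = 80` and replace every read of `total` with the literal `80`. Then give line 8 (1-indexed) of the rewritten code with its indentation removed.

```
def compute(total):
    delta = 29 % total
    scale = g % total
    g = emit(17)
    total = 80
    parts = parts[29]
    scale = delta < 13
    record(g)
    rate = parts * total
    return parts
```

Transformed code:
def compute(total):
    delta = 29 % 80
    scale = g % 80
    g = emit(17)
    parts = parts[29]
    scale = delta < 13
    record(g)
    rate = parts * 80
    return parts

rate = parts * 80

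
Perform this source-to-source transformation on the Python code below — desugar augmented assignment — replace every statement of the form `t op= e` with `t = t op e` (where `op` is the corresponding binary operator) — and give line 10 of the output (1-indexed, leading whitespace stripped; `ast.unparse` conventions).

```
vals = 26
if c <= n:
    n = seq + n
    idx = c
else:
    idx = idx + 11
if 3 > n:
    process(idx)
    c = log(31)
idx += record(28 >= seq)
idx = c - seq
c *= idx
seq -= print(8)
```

Transformed code:
vals = 26
if c <= n:
    n = seq + n
    idx = c
else:
    idx = idx + 11
if 3 > n:
    process(idx)
    c = log(31)
idx = idx + record(28 >= seq)
idx = c - seq
c = c * idx
seq = seq - print(8)

idx = idx + record(28 >= seq)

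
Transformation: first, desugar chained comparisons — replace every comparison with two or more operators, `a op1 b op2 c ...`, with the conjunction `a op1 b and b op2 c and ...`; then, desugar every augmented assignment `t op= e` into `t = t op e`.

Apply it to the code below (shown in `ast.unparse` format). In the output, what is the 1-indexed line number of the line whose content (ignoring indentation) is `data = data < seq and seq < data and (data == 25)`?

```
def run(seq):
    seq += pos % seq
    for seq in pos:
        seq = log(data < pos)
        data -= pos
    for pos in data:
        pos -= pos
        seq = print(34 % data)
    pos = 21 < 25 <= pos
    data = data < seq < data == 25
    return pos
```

Transformed code:
def run(seq):
    seq = seq + pos % seq
    for seq in pos:
        seq = log(data < pos)
        data = data - pos
    for pos in data:
        pos = pos - pos
        seq = print(34 % data)
    pos = 21 < 25 and 25 <= pos
    data = data < seq and seq < data and (data == 25)
    return pos

10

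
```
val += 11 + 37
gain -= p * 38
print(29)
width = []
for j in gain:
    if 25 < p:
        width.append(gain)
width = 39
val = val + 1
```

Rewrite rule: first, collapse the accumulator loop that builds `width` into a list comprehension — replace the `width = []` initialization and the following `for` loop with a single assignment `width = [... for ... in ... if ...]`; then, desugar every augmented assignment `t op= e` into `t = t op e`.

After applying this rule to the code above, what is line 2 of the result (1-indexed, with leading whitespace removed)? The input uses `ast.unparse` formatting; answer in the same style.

gain = gain - p * 38

Transformed code:
val = val + (11 + 37)
gain = gain - p * 38
print(29)
width = [gain for j in gain if 25 < p]
width = 39
val = val + 1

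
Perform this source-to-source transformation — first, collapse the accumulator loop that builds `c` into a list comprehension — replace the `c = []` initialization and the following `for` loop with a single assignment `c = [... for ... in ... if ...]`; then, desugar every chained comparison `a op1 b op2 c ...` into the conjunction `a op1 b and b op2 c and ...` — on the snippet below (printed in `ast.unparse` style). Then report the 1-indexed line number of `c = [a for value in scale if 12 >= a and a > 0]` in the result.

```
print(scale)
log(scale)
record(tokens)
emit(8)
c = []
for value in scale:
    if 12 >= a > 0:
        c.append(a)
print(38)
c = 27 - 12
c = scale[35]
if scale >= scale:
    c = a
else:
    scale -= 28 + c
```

Transformed code:
print(scale)
log(scale)
record(tokens)
emit(8)
c = [a for value in scale if 12 >= a and a > 0]
print(38)
c = 27 - 12
c = scale[35]
if scale >= scale:
    c = a
else:
    scale -= 28 + c

5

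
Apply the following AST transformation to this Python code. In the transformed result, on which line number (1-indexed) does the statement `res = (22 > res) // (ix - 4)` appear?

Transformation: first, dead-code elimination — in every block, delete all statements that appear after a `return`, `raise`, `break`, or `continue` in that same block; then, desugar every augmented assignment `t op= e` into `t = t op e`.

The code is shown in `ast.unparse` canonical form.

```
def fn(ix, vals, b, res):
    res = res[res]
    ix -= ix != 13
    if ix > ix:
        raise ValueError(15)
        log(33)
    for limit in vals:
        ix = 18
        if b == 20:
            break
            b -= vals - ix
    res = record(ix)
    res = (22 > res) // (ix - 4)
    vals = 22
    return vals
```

Transformed code:
def fn(ix, vals, b, res):
    res = res[res]
    ix = ix - (ix != 13)
    if ix > ix:
        raise ValueError(15)
    for limit in vals:
        ix = 18
        if b == 20:
            break
    res = record(ix)
    res = (22 > res) // (ix - 4)
    vals = 22
    return vals

11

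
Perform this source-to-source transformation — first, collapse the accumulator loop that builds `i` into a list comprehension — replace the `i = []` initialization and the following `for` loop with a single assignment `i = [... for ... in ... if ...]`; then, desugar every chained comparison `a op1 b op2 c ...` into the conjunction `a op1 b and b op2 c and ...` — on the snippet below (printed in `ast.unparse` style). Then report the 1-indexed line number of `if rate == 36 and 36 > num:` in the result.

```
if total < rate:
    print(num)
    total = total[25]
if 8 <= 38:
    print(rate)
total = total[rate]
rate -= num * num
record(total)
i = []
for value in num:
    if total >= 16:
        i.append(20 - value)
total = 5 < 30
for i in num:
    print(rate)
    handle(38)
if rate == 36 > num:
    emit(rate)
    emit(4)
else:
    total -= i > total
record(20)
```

14

Transformed code:
if total < rate:
    print(num)
    total = total[25]
if 8 <= 38:
    print(rate)
total = total[rate]
rate -= num * num
record(total)
i = [20 - value for value in num if total >= 16]
total = 5 < 30
for i in num:
    print(rate)
    handle(38)
if rate == 36 and 36 > num:
    emit(rate)
    emit(4)
else:
    total -= i > total
record(20)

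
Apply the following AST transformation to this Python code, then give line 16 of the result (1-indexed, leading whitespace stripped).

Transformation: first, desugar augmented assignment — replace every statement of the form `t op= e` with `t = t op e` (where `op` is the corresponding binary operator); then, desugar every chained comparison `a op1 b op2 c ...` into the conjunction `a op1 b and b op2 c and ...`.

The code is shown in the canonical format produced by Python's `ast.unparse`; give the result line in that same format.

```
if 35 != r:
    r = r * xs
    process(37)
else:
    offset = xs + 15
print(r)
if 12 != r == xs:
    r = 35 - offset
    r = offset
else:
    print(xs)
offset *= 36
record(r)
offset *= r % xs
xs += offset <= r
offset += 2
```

offset = offset + 2

Transformed code:
if 35 != r:
    r = r * xs
    process(37)
else:
    offset = xs + 15
print(r)
if 12 != r and r == xs:
    r = 35 - offset
    r = offset
else:
    print(xs)
offset = offset * 36
record(r)
offset = offset * (r % xs)
xs = xs + (offset <= r)
offset = offset + 2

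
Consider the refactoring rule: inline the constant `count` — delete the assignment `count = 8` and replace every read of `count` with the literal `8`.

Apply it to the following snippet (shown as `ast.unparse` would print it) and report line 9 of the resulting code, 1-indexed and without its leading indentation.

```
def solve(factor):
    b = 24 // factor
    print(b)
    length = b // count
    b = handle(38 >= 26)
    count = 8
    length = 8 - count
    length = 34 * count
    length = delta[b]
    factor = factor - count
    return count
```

Transformed code:
def solve(factor):
    b = 24 // factor
    print(b)
    length = b // 8
    b = handle(38 >= 26)
    length = 8 - 8
    length = 34 * 8
    length = delta[b]
    factor = factor - 8
    return 8

factor = factor - 8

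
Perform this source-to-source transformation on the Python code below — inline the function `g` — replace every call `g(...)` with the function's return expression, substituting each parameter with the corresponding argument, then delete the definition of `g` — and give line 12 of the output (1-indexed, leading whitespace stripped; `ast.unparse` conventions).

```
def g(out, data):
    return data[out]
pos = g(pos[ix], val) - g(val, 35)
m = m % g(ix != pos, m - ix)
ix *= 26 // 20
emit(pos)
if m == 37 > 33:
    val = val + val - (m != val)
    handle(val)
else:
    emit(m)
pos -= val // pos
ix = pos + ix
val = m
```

Transformed code:
pos = val[pos[ix]] - 35[val]
m = m % (m - ix)[ix != pos]
ix *= 26 // 20
emit(pos)
if m == 37 > 33:
    val = val + val - (m != val)
    handle(val)
else:
    emit(m)
pos -= val // pos
ix = pos + ix
val = m

val = m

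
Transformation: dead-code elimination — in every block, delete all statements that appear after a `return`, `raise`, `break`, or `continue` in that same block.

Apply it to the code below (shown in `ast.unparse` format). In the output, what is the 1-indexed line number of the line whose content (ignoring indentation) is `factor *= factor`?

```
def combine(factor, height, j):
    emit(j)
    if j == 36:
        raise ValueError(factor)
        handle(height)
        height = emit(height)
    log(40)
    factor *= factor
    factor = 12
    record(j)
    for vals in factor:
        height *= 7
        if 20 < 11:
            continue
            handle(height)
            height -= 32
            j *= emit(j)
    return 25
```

6

Transformed code:
def combine(factor, height, j):
    emit(j)
    if j == 36:
        raise ValueError(factor)
    log(40)
    factor *= factor
    factor = 12
    record(j)
    for vals in factor:
        height *= 7
        if 20 < 11:
            continue
    return 25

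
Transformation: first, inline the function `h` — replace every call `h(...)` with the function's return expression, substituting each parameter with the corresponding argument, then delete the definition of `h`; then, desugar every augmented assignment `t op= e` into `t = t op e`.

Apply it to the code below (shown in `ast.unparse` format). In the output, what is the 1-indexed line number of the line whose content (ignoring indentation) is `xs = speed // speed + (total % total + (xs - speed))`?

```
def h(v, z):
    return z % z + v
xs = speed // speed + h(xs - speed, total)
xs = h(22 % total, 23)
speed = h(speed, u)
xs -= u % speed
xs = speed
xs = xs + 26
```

Transformed code:
xs = speed // speed + (total % total + (xs - speed))
xs = 23 % 23 + 22 % total
speed = u % u + speed
xs = xs - u % speed
xs = speed
xs = xs + 26

1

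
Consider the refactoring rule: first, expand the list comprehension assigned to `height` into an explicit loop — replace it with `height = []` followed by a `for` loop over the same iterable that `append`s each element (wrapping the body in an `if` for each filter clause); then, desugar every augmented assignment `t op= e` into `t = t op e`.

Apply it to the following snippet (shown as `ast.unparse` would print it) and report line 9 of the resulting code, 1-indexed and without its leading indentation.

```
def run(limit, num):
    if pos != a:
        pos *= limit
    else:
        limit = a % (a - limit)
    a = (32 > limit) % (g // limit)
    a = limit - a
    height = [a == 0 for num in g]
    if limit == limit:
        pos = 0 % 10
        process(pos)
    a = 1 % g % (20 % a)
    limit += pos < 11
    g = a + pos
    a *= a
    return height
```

Transformed code:
def run(limit, num):
    if pos != a:
        pos = pos * limit
    else:
        limit = a % (a - limit)
    a = (32 > limit) % (g // limit)
    a = limit - a
    height = []
    for num in g:
        height.append(a == 0)
    if limit == limit:
        pos = 0 % 10
        process(pos)
    a = 1 % g % (20 % a)
    limit = limit + (pos < 11)
    g = a + pos
    a = a * a
    return height

for num in g:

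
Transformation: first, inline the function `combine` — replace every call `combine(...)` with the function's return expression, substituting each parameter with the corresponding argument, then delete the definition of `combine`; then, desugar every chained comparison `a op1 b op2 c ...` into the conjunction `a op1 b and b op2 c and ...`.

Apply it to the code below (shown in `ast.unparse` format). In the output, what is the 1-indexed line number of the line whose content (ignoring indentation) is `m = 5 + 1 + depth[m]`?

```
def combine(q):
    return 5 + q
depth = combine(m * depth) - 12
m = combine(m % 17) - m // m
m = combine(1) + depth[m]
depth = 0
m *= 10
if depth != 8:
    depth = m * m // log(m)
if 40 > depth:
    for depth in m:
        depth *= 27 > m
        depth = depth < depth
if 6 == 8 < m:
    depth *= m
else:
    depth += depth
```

3

Transformed code:
depth = 5 + m * depth - 12
m = 5 + m % 17 - m // m
m = 5 + 1 + depth[m]
depth = 0
m *= 10
if depth != 8:
    depth = m * m // log(m)
if 40 > depth:
    for depth in m:
        depth *= 27 > m
        depth = depth < depth
if 6 == 8 and 8 < m:
    depth *= m
else:
    depth += depth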